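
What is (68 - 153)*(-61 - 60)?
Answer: 10285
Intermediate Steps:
(68 - 153)*(-61 - 60) = -85*(-121) = 10285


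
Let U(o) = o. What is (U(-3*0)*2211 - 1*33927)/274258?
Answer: -33927/274258 ≈ -0.12370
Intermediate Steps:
(U(-3*0)*2211 - 1*33927)/274258 = (-3*0*2211 - 1*33927)/274258 = (0*2211 - 33927)*(1/274258) = (0 - 33927)*(1/274258) = -33927*1/274258 = -33927/274258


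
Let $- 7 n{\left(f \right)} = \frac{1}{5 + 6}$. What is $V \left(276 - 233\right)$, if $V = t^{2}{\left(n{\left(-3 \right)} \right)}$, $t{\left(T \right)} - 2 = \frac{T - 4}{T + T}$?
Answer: $\frac{4212667}{4} \approx 1.0532 \cdot 10^{6}$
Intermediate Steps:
$n{\left(f \right)} = - \frac{1}{77}$ ($n{\left(f \right)} = - \frac{1}{7 \left(5 + 6\right)} = - \frac{1}{7 \cdot 11} = \left(- \frac{1}{7}\right) \frac{1}{11} = - \frac{1}{77}$)
$t{\left(T \right)} = 2 + \frac{-4 + T}{2 T}$ ($t{\left(T \right)} = 2 + \frac{T - 4}{T + T} = 2 + \frac{-4 + T}{2 T}$)
$V = \frac{97969}{4}$ ($V = \left(\frac{5}{2} - \frac{2}{- \frac{1}{77}}\right)^{2} = \left(\frac{5}{2} - -154\right)^{2} = \left(\frac{5}{2} + 154\right)^{2} = \left(\frac{313}{2}\right)^{2} = \frac{97969}{4} \approx 24492.0$)
$V \left(276 - 233\right) = \frac{97969 \left(276 - 233\right)}{4} = \frac{97969}{4} \cdot 43 = \frac{4212667}{4}$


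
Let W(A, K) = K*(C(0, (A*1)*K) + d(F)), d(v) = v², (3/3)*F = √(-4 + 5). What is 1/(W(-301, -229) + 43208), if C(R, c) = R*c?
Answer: 1/42979 ≈ 2.3267e-5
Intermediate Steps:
F = 1 (F = √(-4 + 5) = √1 = 1)
W(A, K) = K (W(A, K) = K*(0*((A*1)*K) + 1²) = K*(0*(A*K) + 1) = K*(0 + 1) = K*1 = K)
1/(W(-301, -229) + 43208) = 1/(-229 + 43208) = 1/42979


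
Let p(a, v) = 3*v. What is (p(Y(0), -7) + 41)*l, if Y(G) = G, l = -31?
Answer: -620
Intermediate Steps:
(p(Y(0), -7) + 41)*l = (3*(-7) + 41)*(-31) = (-21 + 41)*(-31) = 20*(-31) = -620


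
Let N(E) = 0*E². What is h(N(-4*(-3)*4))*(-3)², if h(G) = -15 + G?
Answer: -135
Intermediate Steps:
N(E) = 0
h(N(-4*(-3)*4))*(-3)² = (-15 + 0)*(-3)² = -15*9 = -135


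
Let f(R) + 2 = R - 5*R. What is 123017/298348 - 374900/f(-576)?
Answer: -55783740033/343398548 ≈ -162.45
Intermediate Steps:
f(R) = -2 - 4*R (f(R) = -2 + (R - 5*R) = -2 - 4*R)
123017/298348 - 374900/f(-576) = 123017/298348 - 374900/(-2 - 4*(-576)) = 123017*(1/298348) - 374900/(-2 + 2304) = 123017/298348 - 374900/2302 = 123017/298348 - 374900*1/2302 = 123017/298348 - 187450/1151 = -55783740033/343398548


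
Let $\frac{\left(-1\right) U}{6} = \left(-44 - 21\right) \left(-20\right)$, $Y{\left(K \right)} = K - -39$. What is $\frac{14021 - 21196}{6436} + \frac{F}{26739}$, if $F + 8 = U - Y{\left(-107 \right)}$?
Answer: $- \frac{26851885}{19121356} \approx -1.4043$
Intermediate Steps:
$Y{\left(K \right)} = 39 + K$ ($Y{\left(K \right)} = K + 39 = 39 + K$)
$U = -7800$ ($U = - 6 \left(-44 - 21\right) \left(-20\right) = - 6 \left(\left(-65\right) \left(-20\right)\right) = \left(-6\right) 1300 = -7800$)
$F = -7740$ ($F = -8 - 7732 = -7740$)
$\frac{14021 - 21196}{6436} + \frac{F}{26739} = \frac{14021 - 21196}{6436} - \frac{7740}{26739} = \left(-7175\right) \frac{1}{6436} - \frac{860}{2971} = - \frac{7175}{6436} - \frac{860}{2971} = - \frac{26851885}{19121356}$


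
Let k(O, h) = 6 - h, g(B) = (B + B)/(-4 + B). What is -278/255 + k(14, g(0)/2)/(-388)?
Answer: -54697/49470 ≈ -1.1057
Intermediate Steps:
g(B) = 2*B/(-4 + B) (g(B) = (2*B)/(-4 + B) = 2*B/(-4 + B))
-278/255 + k(14, g(0)/2)/(-388) = -278/255 + (6 - 2*0/(-4 + 0)/2)/(-388) = -278*1/255 + (6 - 2*0/(-4)/2)*(-1/388) = -278/255 + (6 - 2*0*(-1/4)/2)*(-1/388) = -278/255 + (6 - 0/2)*(-1/388) = -278/255 + (6 - 1*0)*(-1/388) = -278/255 + (6 + 0)*(-1/388) = -278/255 + 6*(-1/388) = -278/255 - 3/194 = -54697/49470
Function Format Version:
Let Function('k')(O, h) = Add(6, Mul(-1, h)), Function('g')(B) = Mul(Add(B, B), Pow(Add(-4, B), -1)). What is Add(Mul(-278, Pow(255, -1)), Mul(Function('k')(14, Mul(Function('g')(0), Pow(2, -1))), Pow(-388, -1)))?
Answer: Rational(-54697, 49470) ≈ -1.1057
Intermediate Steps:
Function('g')(B) = Mul(2, B, Pow(Add(-4, B), -1)) (Function('g')(B) = Mul(Mul(2, B), Pow(Add(-4, B), -1)) = Mul(2, B, Pow(Add(-4, B), -1)))
Add(Mul(-278, Pow(255, -1)), Mul(Function('k')(14, Mul(Function('g')(0), Pow(2, -1))), Pow(-388, -1))) = Add(Mul(-278, Pow(255, -1)), Mul(Add(6, Mul(-1, Mul(Mul(2, 0, Pow(Add(-4, 0), -1)), Pow(2, -1)))), Pow(-388, -1))) = Add(Mul(-278, Rational(1, 255)), Mul(Add(6, Mul(-1, Mul(Mul(2, 0, Pow(-4, -1)), Rational(1, 2)))), Rational(-1, 388))) = Add(Rational(-278, 255), Mul(Add(6, Mul(-1, Mul(Mul(2, 0, Rational(-1, 4)), Rational(1, 2)))), Rational(-1, 388))) = Add(Rational(-278, 255), Mul(Add(6, Mul(-1, Mul(0, Rational(1, 2)))), Rational(-1, 388))) = Add(Rational(-278, 255), Mul(Add(6, Mul(-1, 0)), Rational(-1, 388))) = Add(Rational(-278, 255), Mul(Add(6, 0), Rational(-1, 388))) = Add(Rational(-278, 255), Mul(6, Rational(-1, 388))) = Add(Rational(-278, 255), Rational(-3, 194)) = Rational(-54697, 49470)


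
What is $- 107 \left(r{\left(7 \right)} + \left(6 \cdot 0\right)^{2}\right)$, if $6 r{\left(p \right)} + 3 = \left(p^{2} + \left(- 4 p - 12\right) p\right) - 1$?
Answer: $\frac{25145}{6} \approx 4190.8$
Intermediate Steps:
$r{\left(p \right)} = - \frac{2}{3} + \frac{p^{2}}{6} + \frac{p \left(-12 - 4 p\right)}{6}$ ($r{\left(p \right)} = - \frac{1}{2} + \frac{\left(p^{2} + \left(- 4 p - 12\right) p\right) - 1}{6} = - \frac{1}{2} + \frac{\left(p^{2} + \left(-12 - 4 p\right) p\right) - 1}{6} = - \frac{1}{2} + \frac{\left(p^{2} + p \left(-12 - 4 p\right)\right) - 1}{6} = - \frac{1}{2} + \frac{-1 + p^{2} + p \left(-12 - 4 p\right)}{6} = - \frac{1}{2} + \left(- \frac{1}{6} + \frac{p^{2}}{6} + \frac{p \left(-12 - 4 p\right)}{6}\right) = - \frac{2}{3} + \frac{p^{2}}{6} + \frac{p \left(-12 - 4 p\right)}{6}$)
$- 107 \left(r{\left(7 \right)} + \left(6 \cdot 0\right)^{2}\right) = - 107 \left(\left(- \frac{2}{3} - 14 - \frac{7^{2}}{2}\right) + \left(6 \cdot 0\right)^{2}\right) = - 107 \left(\left(- \frac{2}{3} - 14 - \frac{49}{2}\right) + 0^{2}\right) = - 107 \left(\left(- \frac{2}{3} - 14 - \frac{49}{2}\right) + 0\right) = - 107 \left(- \frac{235}{6} + 0\right) = \left(-107\right) \left(- \frac{235}{6}\right) = \frac{25145}{6}$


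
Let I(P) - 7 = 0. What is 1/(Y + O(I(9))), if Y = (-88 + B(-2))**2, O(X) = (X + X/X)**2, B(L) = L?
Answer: 1/8164 ≈ 0.00012249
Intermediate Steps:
I(P) = 7 (I(P) = 7 + 0 = 7)
O(X) = (1 + X)**2 (O(X) = (X + 1)**2 = (1 + X)**2)
Y = 8100 (Y = (-88 - 2)**2 = (-90)**2 = 8100)
1/(Y + O(I(9))) = 1/(8100 + (1 + 7)**2) = 1/(8100 + 8**2) = 1/(8100 + 64) = 1/8164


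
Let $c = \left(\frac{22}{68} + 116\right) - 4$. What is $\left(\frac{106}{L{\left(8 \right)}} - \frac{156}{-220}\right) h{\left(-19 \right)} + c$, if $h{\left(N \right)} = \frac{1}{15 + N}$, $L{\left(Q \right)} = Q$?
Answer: $\frac{1628153}{14960} \approx 108.83$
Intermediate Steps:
$c = \frac{3819}{34}$ ($c = \left(22 \cdot \frac{1}{68} + 116\right) - 4 = \left(\frac{11}{34} + 116\right) - 4 = \frac{3955}{34} - 4 = \frac{3819}{34} \approx 112.32$)
$\left(\frac{106}{L{\left(8 \right)}} - \frac{156}{-220}\right) h{\left(-19 \right)} + c = \frac{\frac{106}{8} - \frac{156}{-220}}{15 - 19} + \frac{3819}{34} = \frac{106 \cdot \frac{1}{8} - - \frac{39}{55}}{-4} + \frac{3819}{34} = \left(\frac{53}{4} + \frac{39}{55}\right) \left(- \frac{1}{4}\right) + \frac{3819}{34} = \frac{3071}{220} \left(- \frac{1}{4}\right) + \frac{3819}{34} = - \frac{3071}{880} + \frac{3819}{34} = \frac{1628153}{14960}$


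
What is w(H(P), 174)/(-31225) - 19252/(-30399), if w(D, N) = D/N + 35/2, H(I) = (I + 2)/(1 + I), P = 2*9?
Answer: 8824985467/13947040934 ≈ 0.63275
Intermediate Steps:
P = 18
H(I) = (2 + I)/(1 + I)
w(D, N) = 35/2 + D/N (w(D, N) = D/N + 35*(½) = D/N + 35/2 = 35/2 + D/N)
w(H(P), 174)/(-31225) - 19252/(-30399) = (35/2 + ((2 + 18)/(1 + 18))/174)/(-31225) - 19252/(-30399) = (35/2 + (20/19)*(1/174))*(-1/31225) - 19252*(-1/30399) = (35/2 + ((1/19)*20)*(1/174))*(-1/31225) + 19252/30399 = (35/2 + (20/19)*(1/174))*(-1/31225) + 19252/30399 = (35/2 + 10/1653)*(-1/31225) + 19252/30399 = (57875/3306)*(-1/31225) + 19252/30399 = -2315/4129194 + 19252/30399 = 8824985467/13947040934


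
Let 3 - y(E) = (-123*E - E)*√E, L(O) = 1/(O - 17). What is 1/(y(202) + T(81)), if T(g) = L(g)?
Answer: -12352/519107647073919 + 102596608*√202/519107647073919 ≈ 2.8090e-6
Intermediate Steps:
L(O) = 1/(-17 + O)
y(E) = 3 + 124*E^(3/2) (y(E) = 3 - (-123*E - E)*√E = 3 - (-124*E)*√E = 3 - (-124)*E^(3/2) = 3 + 124*E^(3/2))
T(g) = 1/(-17 + g)
1/(y(202) + T(81)) = 1/((3 + 124*202^(3/2)) + 1/(-17 + 81)) = 1/((3 + 124*(202*√202)) + 1/64) = 1/((3 + 25048*√202) + 1/64) = 1/(193/64 + 25048*√202)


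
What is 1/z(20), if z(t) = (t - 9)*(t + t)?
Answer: 1/440 ≈ 0.0022727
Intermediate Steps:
z(t) = 2*t*(-9 + t) (z(t) = (-9 + t)*(2*t) = 2*t*(-9 + t))
1/z(20) = 1/(2*20*(-9 + 20)) = 1/(2*20*11) = 1/440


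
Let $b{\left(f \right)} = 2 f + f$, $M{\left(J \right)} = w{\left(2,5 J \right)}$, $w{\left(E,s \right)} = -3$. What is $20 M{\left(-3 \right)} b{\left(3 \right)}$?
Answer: $-540$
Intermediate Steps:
$M{\left(J \right)} = -3$
$b{\left(f \right)} = 3 f$
$20 M{\left(-3 \right)} b{\left(3 \right)} = 20 \left(-3\right) 3 \cdot 3 = \left(-60\right) 9 = -540$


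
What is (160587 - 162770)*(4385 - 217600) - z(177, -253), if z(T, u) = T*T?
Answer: 465417016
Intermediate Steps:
z(T, u) = T**2
(160587 - 162770)*(4385 - 217600) - z(177, -253) = (160587 - 162770)*(4385 - 217600) - 1*177**2 = -2183*(-213215) - 1*31329 = 465448345 - 31329 = 465417016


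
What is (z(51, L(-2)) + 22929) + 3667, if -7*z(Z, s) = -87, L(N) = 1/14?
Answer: 186259/7 ≈ 26608.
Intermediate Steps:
L(N) = 1/14
z(Z, s) = 87/7 (z(Z, s) = -⅐*(-87) = 87/7)
(z(51, L(-2)) + 22929) + 3667 = (87/7 + 22929) + 3667 = 160590/7 + 3667 = 186259/7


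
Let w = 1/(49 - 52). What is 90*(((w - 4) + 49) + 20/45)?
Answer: 4060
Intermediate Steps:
w = -⅓ (w = 1/(-3) = -⅓ ≈ -0.33333)
90*(((w - 4) + 49) + 20/45) = 90*(((-⅓ - 4) + 49) + 20/45) = 90*((-13/3 + 49) + 20*(1/45)) = 90*(134/3 + 4/9) = 90*(406/9) = 4060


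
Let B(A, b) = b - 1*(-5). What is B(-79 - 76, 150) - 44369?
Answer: -44214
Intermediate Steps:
B(A, b) = 5 + b (B(A, b) = b + 5 = 5 + b)
B(-79 - 76, 150) - 44369 = (5 + 150) - 44369 = 155 - 44369 = -44214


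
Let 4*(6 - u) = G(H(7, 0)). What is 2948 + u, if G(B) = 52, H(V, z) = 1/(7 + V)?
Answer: 2941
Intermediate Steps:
u = -7 (u = 6 - ¼*52 = 6 - 13 = -7)
2948 + u = 2948 - 7 = 2941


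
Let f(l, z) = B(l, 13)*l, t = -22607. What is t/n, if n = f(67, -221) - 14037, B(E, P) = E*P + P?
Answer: -22607/45191 ≈ -0.50025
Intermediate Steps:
B(E, P) = P + E*P
f(l, z) = l*(13 + 13*l) (f(l, z) = (13*(1 + l))*l = (13 + 13*l)*l = l*(13 + 13*l))
n = 45191 (n = 13*67*(1 + 67) - 14037 = 13*67*68 - 14037 = 59228 - 14037 = 45191)
t/n = -22607/45191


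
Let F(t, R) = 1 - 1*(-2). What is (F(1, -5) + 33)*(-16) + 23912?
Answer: 23336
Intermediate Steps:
F(t, R) = 3 (F(t, R) = 1 + 2 = 3)
(F(1, -5) + 33)*(-16) + 23912 = (3 + 33)*(-16) + 23912 = 36*(-16) + 23912 = -576 + 23912 = 23336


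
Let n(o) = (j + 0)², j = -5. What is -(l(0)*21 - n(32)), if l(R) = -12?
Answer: 277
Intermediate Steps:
n(o) = 25 (n(o) = (-5 + 0)² = (-5)² = 25)
-(l(0)*21 - n(32)) = -(-12*21 - 1*25) = -(-252 - 25) = -1*(-277) = 277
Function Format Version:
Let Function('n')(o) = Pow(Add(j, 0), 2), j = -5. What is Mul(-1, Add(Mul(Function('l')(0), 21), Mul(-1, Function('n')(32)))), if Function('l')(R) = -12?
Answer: 277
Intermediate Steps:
Function('n')(o) = 25 (Function('n')(o) = Pow(Add(-5, 0), 2) = Pow(-5, 2) = 25)
Mul(-1, Add(Mul(Function('l')(0), 21), Mul(-1, Function('n')(32)))) = Mul(-1, Add(Mul(-12, 21), Mul(-1, 25))) = Mul(-1, Add(-252, -25)) = Mul(-1, -277) = 277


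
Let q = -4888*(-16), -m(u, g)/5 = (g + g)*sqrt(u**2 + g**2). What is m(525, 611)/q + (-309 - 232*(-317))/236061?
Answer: 73235/236061 - 5*sqrt(648946)/64 ≈ -62.625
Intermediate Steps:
m(u, g) = -10*g*sqrt(g**2 + u**2) (m(u, g) = -5*(g + g)*sqrt(u**2 + g**2) = -5*2*g*sqrt(g**2 + u**2) = -10*g*sqrt(g**2 + u**2))
q = 78208
m(525, 611)/q + (-309 - 232*(-317))/236061 = -10*611*sqrt(611**2 + 525**2)/78208 + (-309 - 232*(-317))/236061 = -10*611*sqrt(373321 + 275625)*(1/78208) + (-309 + 73544)*(1/236061) = -10*611*sqrt(648946)*(1/78208) + 73235*(1/236061) = -6110*sqrt(648946)*(1/78208) + 73235/236061 = -5*sqrt(648946)/64 + 73235/236061 = 73235/236061 - 5*sqrt(648946)/64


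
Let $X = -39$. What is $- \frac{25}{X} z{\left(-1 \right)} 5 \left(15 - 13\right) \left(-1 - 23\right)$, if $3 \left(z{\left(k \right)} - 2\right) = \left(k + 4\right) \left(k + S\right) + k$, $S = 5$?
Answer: $- \frac{34000}{39} \approx -871.79$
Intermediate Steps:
$z{\left(k \right)} = 2 + \frac{k}{3} + \frac{\left(4 + k\right) \left(5 + k\right)}{3}$ ($z{\left(k \right)} = 2 + \frac{\left(k + 4\right) \left(k + 5\right) + k}{3} = 2 + \frac{\left(4 + k\right) \left(5 + k\right) + k}{3} = 2 + \frac{k + \left(4 + k\right) \left(5 + k\right)}{3} = 2 + \left(\frac{k}{3} + \frac{\left(4 + k\right) \left(5 + k\right)}{3}\right) = 2 + \frac{k}{3} + \frac{\left(4 + k\right) \left(5 + k\right)}{3}$)
$- \frac{25}{X} z{\left(-1 \right)} 5 \left(15 - 13\right) \left(-1 - 23\right) = - \frac{25}{-39} \left(\frac{26}{3} + \frac{\left(-1\right)^{2}}{3} + \frac{10}{3} \left(-1\right)\right) 5 \left(15 - 13\right) \left(-1 - 23\right) = \left(-25\right) \left(- \frac{1}{39}\right) \left(\frac{26}{3} + \frac{1}{3} \cdot 1 - \frac{10}{3}\right) 5 \cdot 2 \left(-24\right) = \frac{25 \left(\frac{26}{3} + \frac{1}{3} - \frac{10}{3}\right) 5}{39} \left(-48\right) = \frac{25 \cdot \frac{17}{3} \cdot 5}{39} \left(-48\right) = \frac{25}{39} \cdot \frac{85}{3} \left(-48\right) = \frac{2125}{117} \left(-48\right) = - \frac{34000}{39}$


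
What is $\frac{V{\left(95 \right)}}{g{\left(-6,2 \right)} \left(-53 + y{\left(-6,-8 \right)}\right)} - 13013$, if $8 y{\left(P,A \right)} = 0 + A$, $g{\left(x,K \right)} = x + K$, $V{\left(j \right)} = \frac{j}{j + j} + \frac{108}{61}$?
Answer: $- \frac{342918299}{26352} \approx -13013.0$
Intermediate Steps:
$V{\left(j \right)} = \frac{277}{122}$ ($V{\left(j \right)} = \frac{j}{2 j} + 108 \cdot \frac{1}{61} = j \frac{1}{2 j} + \frac{108}{61} = \frac{1}{2} + \frac{108}{61} = \frac{277}{122}$)
$g{\left(x,K \right)} = K + x$
$y{\left(P,A \right)} = \frac{A}{8}$ ($y{\left(P,A \right)} = \frac{0 + A}{8} = \frac{A}{8}$)
$\frac{V{\left(95 \right)}}{g{\left(-6,2 \right)} \left(-53 + y{\left(-6,-8 \right)}\right)} - 13013 = \frac{277}{122 \left(2 - 6\right) \left(-53 + \frac{1}{8} \left(-8\right)\right)} - 13013 = \frac{277}{122 \left(- 4 \left(-53 - 1\right)\right)} - 13013 = \frac{277}{122 \left(\left(-4\right) \left(-54\right)\right)} - 13013 = \frac{277}{122 \cdot 216} - 13013 = \frac{277}{122} \cdot \frac{1}{216} - 13013 = \frac{277}{26352} - 13013 = - \frac{342918299}{26352}$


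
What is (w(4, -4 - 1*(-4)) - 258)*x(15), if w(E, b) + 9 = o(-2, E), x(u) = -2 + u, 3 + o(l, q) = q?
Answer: -3458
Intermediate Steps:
o(l, q) = -3 + q
w(E, b) = -12 + E (w(E, b) = -9 + (-3 + E) = -12 + E)
(w(4, -4 - 1*(-4)) - 258)*x(15) = ((-12 + 4) - 258)*(-2 + 15) = (-8 - 258)*13 = -266*13 = -3458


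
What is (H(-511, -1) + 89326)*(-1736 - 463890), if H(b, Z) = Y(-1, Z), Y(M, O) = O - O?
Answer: -41592508076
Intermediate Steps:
Y(M, O) = 0
H(b, Z) = 0
(H(-511, -1) + 89326)*(-1736 - 463890) = (0 + 89326)*(-1736 - 463890) = 89326*(-465626) = -41592508076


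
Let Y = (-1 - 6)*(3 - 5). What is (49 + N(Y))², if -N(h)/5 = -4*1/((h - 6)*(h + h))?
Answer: 7557001/3136 ≈ 2409.8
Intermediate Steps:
Y = 14 (Y = -7*(-2) = 14)
N(h) = 10/(h*(-6 + h)) (N(h) = -(-20)/((h + h)*(h - 6)) = -(-20)/((2*h)*(-6 + h)) = -(-20)/(2*h*(-6 + h)) = -(-20)*1/(2*h*(-6 + h)) = -(-10)/(h*(-6 + h)) = 10/(h*(-6 + h)))
(49 + N(Y))² = (49 + 10/(14*(-6 + 14)))² = (49 + 10*(1/14)/8)² = (49 + 10*(1/14)*(⅛))² = (49 + 5/56)² = (2749/56)² = 7557001/3136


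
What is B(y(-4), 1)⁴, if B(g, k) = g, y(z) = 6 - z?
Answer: 10000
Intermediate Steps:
B(y(-4), 1)⁴ = (6 - 1*(-4))⁴ = (6 + 4)⁴ = 10⁴ = 10000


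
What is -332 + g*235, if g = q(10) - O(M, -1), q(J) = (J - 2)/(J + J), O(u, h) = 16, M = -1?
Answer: -3998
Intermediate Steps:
q(J) = (-2 + J)/(2*J) (q(J) = (-2 + J)/((2*J)) = (-2 + J)*(1/(2*J)) = (-2 + J)/(2*J))
g = -78/5 (g = (½)*(-2 + 10)/10 - 1*16 = (½)*(⅒)*8 - 16 = ⅖ - 16 = -78/5 ≈ -15.600)
-332 + g*235 = -332 - 78/5*235 = -332 - 3666 = -3998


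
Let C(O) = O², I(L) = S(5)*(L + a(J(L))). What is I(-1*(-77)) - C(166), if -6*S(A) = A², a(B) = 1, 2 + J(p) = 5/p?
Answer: -27881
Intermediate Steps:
J(p) = -2 + 5/p
S(A) = -A²/6
I(L) = -25/6 - 25*L/6 (I(L) = (-⅙*5²)*(L + 1) = (-⅙*25)*(1 + L) = -25*(1 + L)/6 = -25/6 - 25*L/6)
I(-1*(-77)) - C(166) = (-25/6 - (-25)*(-77)/6) - 1*166² = (-25/6 - 25/6*77) - 1*27556 = (-25/6 - 1925/6) - 27556 = -325 - 27556 = -27881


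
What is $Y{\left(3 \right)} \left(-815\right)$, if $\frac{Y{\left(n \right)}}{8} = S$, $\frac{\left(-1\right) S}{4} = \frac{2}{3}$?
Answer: $\frac{52160}{3} \approx 17387.0$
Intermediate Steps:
$S = - \frac{8}{3}$ ($S = - 4 \cdot \frac{2}{3} = - 4 \cdot 2 \cdot \frac{1}{3} = \left(-4\right) \frac{2}{3} = - \frac{8}{3} \approx -2.6667$)
$Y{\left(n \right)} = - \frac{64}{3}$ ($Y{\left(n \right)} = 8 \left(- \frac{8}{3}\right) = - \frac{64}{3}$)
$Y{\left(3 \right)} \left(-815\right) = \left(- \frac{64}{3}\right) \left(-815\right) = \frac{52160}{3}$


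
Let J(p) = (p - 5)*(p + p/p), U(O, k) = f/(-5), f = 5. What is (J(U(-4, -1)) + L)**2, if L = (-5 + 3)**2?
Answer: 16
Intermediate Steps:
U(O, k) = -1 (U(O, k) = 5/(-5) = 5*(-1/5) = -1)
L = 4 (L = (-2)**2 = 4)
J(p) = (1 + p)*(-5 + p) (J(p) = (-5 + p)*(p + 1) = (-5 + p)*(1 + p) = (1 + p)*(-5 + p))
(J(U(-4, -1)) + L)**2 = ((-5 + (-1)**2 - 4*(-1)) + 4)**2 = ((-5 + 1 + 4) + 4)**2 = (0 + 4)**2 = 4**2 = 16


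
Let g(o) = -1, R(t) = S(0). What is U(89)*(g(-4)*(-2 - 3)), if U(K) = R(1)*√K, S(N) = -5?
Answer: -25*√89 ≈ -235.85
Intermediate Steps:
R(t) = -5
U(K) = -5*√K
U(89)*(g(-4)*(-2 - 3)) = (-5*√89)*(-(-2 - 3)) = (-5*√89)*(-1*(-5)) = -5*√89*5 = -25*√89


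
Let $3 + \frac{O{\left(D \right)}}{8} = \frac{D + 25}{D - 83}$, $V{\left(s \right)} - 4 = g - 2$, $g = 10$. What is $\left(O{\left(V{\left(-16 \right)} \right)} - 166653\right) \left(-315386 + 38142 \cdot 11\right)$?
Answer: $- \frac{1232856599888}{71} \approx -1.7364 \cdot 10^{10}$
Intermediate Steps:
$V{\left(s \right)} = 12$ ($V{\left(s \right)} = 4 + \left(10 - 2\right) = 4 + 8 = 12$)
$O{\left(D \right)} = -24 + \frac{8 \left(25 + D\right)}{-83 + D}$ ($O{\left(D \right)} = -24 + 8 \frac{D + 25}{D - 83} = -24 + 8 \frac{25 + D}{-83 + D} = -24 + \frac{8 \left(25 + D\right)}{-83 + D}$)
$\left(O{\left(V{\left(-16 \right)} \right)} - 166653\right) \left(-315386 + 38142 \cdot 11\right) = \left(\frac{16 \left(137 - 12\right)}{-83 + 12} - 166653\right) \left(-315386 + 38142 \cdot 11\right) = \left(\frac{16 \left(137 - 12\right)}{-71} - 166653\right) \left(-315386 + 419562\right) = \left(16 \left(- \frac{1}{71}\right) 125 - 166653\right) 104176 = \left(- \frac{2000}{71} - 166653\right) 104176 = \left(- \frac{11834363}{71}\right) 104176 = - \frac{1232856599888}{71}$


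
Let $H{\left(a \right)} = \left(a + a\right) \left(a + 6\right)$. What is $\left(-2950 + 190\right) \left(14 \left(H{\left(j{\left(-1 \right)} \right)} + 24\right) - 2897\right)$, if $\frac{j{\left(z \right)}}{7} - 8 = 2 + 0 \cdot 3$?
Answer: $-404061240$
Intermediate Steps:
$j{\left(z \right)} = 70$ ($j{\left(z \right)} = 56 + 7 \left(2 + 0 \cdot 3\right) = 56 + 7 \left(2 + 0\right) = 56 + 7 \cdot 2 = 56 + 14 = 70$)
$H{\left(a \right)} = 2 a \left(6 + a\right)$
$\left(-2950 + 190\right) \left(14 \left(H{\left(j{\left(-1 \right)} \right)} + 24\right) - 2897\right) = \left(-2950 + 190\right) \left(14 \left(2 \cdot 70 \left(6 + 70\right) + 24\right) - 2897\right) = - 2760 \left(14 \left(2 \cdot 70 \cdot 76 + 24\right) - 2897\right) = - 2760 \left(14 \left(10640 + 24\right) - 2897\right) = - 2760 \left(14 \cdot 10664 - 2897\right) = - 2760 \left(149296 - 2897\right) = \left(-2760\right) 146399 = -404061240$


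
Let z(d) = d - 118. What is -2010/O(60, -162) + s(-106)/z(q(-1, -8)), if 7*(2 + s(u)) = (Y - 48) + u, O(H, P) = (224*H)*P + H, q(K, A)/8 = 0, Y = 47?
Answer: 2209199/14986531 ≈ 0.14741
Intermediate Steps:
q(K, A) = 0 (q(K, A) = 8*0 = 0)
O(H, P) = H + 224*H*P (O(H, P) = 224*H*P + H = H + 224*H*P)
z(d) = -118 + d
s(u) = -15/7 + u/7 (s(u) = -2 + ((47 - 48) + u)/7 = -2 + (-1 + u)/7 = -2 + (-⅐ + u/7) = -15/7 + u/7)
-2010/O(60, -162) + s(-106)/z(q(-1, -8)) = -2010*1/(60*(1 + 224*(-162))) + (-15/7 + (⅐)*(-106))/(-118 + 0) = -2010*1/(60*(1 - 36288)) + (-15/7 - 106/7)/(-118) = -2010/(60*(-36287)) - 121/7*(-1/118) = -2010/(-2177220) + 121/826 = -2010*(-1/2177220) + 121/826 = 67/72574 + 121/826 = 2209199/14986531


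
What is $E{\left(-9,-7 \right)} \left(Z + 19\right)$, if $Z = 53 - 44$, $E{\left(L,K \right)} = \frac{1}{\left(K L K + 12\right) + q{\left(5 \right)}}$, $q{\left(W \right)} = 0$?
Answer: $- \frac{28}{429} \approx -0.065268$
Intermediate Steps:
$E{\left(L,K \right)} = \frac{1}{12 + L K^{2}}$ ($E{\left(L,K \right)} = \frac{1}{\left(K L K + 12\right) + 0} = \frac{1}{\left(L K^{2} + 12\right) + 0} = \frac{1}{\left(12 + L K^{2}\right) + 0} = \frac{1}{12 + L K^{2}}$)
$Z = 9$
$E{\left(-9,-7 \right)} \left(Z + 19\right) = \frac{9 + 19}{12 - 9 \left(-7\right)^{2}} = \frac{1}{12 - 441} \cdot 28 = \frac{1}{-429} \cdot 28 = \left(- \frac{1}{429}\right) 28 = - \frac{28}{429}$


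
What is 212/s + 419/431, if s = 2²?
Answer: 23262/431 ≈ 53.972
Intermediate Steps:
s = 4
212/s + 419/431 = 212/4 + 419/431 = 212*(¼) + 419*(1/431) = 53 + 419/431 = 23262/431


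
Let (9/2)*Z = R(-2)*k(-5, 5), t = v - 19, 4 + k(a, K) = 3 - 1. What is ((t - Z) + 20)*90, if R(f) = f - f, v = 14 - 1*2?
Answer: 1170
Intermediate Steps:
v = 12 (v = 14 - 2 = 12)
k(a, K) = -2 (k(a, K) = -4 + (3 - 1) = -4 + 2 = -2)
R(f) = 0
t = -7 (t = 12 - 19 = -7)
Z = 0 (Z = 2*(0*(-2))/9 = (2/9)*0 = 0)
((t - Z) + 20)*90 = ((-7 - 1*0) + 20)*90 = ((-7 + 0) + 20)*90 = (-7 + 20)*90 = 13*90 = 1170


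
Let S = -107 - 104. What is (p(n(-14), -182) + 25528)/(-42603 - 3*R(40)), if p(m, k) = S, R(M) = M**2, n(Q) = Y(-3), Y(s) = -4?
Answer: -2813/5267 ≈ -0.53408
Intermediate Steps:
n(Q) = -4
S = -211
p(m, k) = -211
(p(n(-14), -182) + 25528)/(-42603 - 3*R(40)) = (-211 + 25528)/(-42603 - 3*40**2) = 25317/(-42603 - 3*1600) = 25317/(-42603 - 4800) = 25317/(-47403) = 25317*(-1/47403) = -2813/5267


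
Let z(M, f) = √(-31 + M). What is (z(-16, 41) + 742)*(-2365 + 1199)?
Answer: -865172 - 1166*I*√47 ≈ -8.6517e+5 - 7993.7*I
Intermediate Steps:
(z(-16, 41) + 742)*(-2365 + 1199) = (√(-31 - 16) + 742)*(-2365 + 1199) = (√(-47) + 742)*(-1166) = (I*√47 + 742)*(-1166) = (742 + I*√47)*(-1166) = -865172 - 1166*I*√47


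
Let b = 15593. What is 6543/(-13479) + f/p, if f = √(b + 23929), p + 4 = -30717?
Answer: -2181/4493 - √39522/30721 ≈ -0.49189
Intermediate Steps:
p = -30721 (p = -4 - 30717 = -30721)
f = √39522 (f = √(15593 + 23929) = √39522 ≈ 198.80)
6543/(-13479) + f/p = 6543/(-13479) + √39522/(-30721) = 6543*(-1/13479) + √39522*(-1/30721) = -2181/4493 - √39522/30721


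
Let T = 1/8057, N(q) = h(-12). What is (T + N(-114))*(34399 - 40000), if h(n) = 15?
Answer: -676914456/8057 ≈ -84016.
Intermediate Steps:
N(q) = 15
T = 1/8057 ≈ 0.00012412
(T + N(-114))*(34399 - 40000) = (1/8057 + 15)*(34399 - 40000) = (120856/8057)*(-5601) = -676914456/8057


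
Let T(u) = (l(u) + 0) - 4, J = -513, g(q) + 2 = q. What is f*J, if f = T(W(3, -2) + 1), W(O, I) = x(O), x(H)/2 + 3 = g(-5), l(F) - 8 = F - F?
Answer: -2052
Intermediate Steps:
g(q) = -2 + q
l(F) = 8 (l(F) = 8 + (F - F) = 8 + 0 = 8)
x(H) = -20 (x(H) = -6 + 2*(-2 - 5) = -6 + 2*(-7) = -6 - 14 = -20)
W(O, I) = -20
T(u) = 4 (T(u) = (8 + 0) - 4 = 8 - 4 = 4)
f = 4
f*J = 4*(-513) = -2052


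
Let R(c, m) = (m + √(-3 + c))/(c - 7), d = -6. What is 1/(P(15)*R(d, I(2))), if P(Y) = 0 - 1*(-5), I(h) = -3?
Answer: 13/30 + 13*I/30 ≈ 0.43333 + 0.43333*I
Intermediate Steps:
P(Y) = 5 (P(Y) = 0 + 5 = 5)
R(c, m) = (m + √(-3 + c))/(-7 + c)
1/(P(15)*R(d, I(2))) = 1/(5*((-3 + √(-3 - 6))/(-7 - 6))) = 1/(5*((-3 + √(-9))/(-13))) = 1/(5*(-(-3 + 3*I)/13)) = 1/(5*(3/13 - 3*I/13)) = 1/(15/13 - 15*I/13) = 169*(15/13 + 15*I/13)/450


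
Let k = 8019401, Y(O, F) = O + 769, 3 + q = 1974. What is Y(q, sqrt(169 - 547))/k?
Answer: 2740/8019401 ≈ 0.00034167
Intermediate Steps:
q = 1971 (q = -3 + 1974 = 1971)
Y(O, F) = 769 + O
Y(q, sqrt(169 - 547))/k = (769 + 1971)/8019401 = 2740*(1/8019401) = 2740/8019401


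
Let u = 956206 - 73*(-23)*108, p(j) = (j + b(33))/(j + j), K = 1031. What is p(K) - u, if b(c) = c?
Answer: -1172801146/1031 ≈ -1.1375e+6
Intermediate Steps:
p(j) = (33 + j)/(2*j) (p(j) = (j + 33)/(j + j) = (33 + j)/((2*j)) = (33 + j)*(1/(2*j)) = (33 + j)/(2*j))
u = 1137538 (u = 956206 - (-1679)*108 = 956206 - 1*(-181332) = 956206 + 181332 = 1137538)
p(K) - u = (1/2)*(33 + 1031)/1031 - 1*1137538 = (1/2)*(1/1031)*1064 - 1137538 = 532/1031 - 1137538 = -1172801146/1031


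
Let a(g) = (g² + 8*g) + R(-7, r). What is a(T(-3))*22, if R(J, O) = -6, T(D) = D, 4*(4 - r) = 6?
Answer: -462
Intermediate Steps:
r = 5/2 (r = 4 - ¼*6 = 4 - 3/2 = 5/2 ≈ 2.5000)
a(g) = -6 + g² + 8*g (a(g) = (g² + 8*g) - 6 = -6 + g² + 8*g)
a(T(-3))*22 = (-6 + (-3)² + 8*(-3))*22 = (-6 + 9 - 24)*22 = -21*22 = -462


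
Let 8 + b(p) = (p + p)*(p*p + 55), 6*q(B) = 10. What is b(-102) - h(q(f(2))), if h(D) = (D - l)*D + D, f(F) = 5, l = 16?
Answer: -19202596/9 ≈ -2.1336e+6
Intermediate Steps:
q(B) = 5/3 (q(B) = (⅙)*10 = 5/3)
b(p) = -8 + 2*p*(55 + p²) (b(p) = -8 + (p + p)*(p*p + 55) = -8 + (2*p)*(p² + 55) = -8 + (2*p)*(55 + p²) = -8 + 2*p*(55 + p²))
h(D) = D + D*(-16 + D) (h(D) = (D - 1*16)*D + D = (D - 16)*D + D = (-16 + D)*D + D = D*(-16 + D) + D = D + D*(-16 + D))
b(-102) - h(q(f(2))) = (-8 + 2*(-102)³ + 110*(-102)) - 5*(-15 + 5/3)/3 = (-8 + 2*(-1061208) - 11220) - 5*(-40)/(3*3) = (-8 - 2122416 - 11220) - 1*(-200/9) = -2133644 + 200/9 = -19202596/9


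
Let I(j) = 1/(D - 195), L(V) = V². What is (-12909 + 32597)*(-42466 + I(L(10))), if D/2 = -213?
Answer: -22573907272/27 ≈ -8.3607e+8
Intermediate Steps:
D = -426 (D = 2*(-213) = -426)
I(j) = -1/621 (I(j) = 1/(-426 - 195) = 1/(-621) = -1/621)
(-12909 + 32597)*(-42466 + I(L(10))) = (-12909 + 32597)*(-42466 - 1/621) = 19688*(-26371387/621) = -22573907272/27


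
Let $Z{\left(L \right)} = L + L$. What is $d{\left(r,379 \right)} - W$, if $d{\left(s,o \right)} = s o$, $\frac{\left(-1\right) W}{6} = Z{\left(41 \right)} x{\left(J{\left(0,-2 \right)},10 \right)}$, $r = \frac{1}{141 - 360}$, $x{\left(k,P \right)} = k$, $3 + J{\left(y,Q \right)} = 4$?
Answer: $\frac{107369}{219} \approx 490.27$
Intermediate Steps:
$Z{\left(L \right)} = 2 L$
$J{\left(y,Q \right)} = 1$ ($J{\left(y,Q \right)} = -3 + 4 = 1$)
$r = - \frac{1}{219}$ ($r = \frac{1}{-219} = - \frac{1}{219} \approx -0.0045662$)
$W = -492$ ($W = - 6 \cdot 2 \cdot 41 \cdot 1 = - 6 \cdot 82 \cdot 1 = \left(-6\right) 82 = -492$)
$d{\left(s,o \right)} = o s$
$d{\left(r,379 \right)} - W = 379 \left(- \frac{1}{219}\right) - -492 = - \frac{379}{219} + 492 = \frac{107369}{219}$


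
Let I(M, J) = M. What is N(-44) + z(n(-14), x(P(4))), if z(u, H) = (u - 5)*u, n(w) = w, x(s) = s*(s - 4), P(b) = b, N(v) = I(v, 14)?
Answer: 222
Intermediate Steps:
N(v) = v
x(s) = s*(-4 + s)
z(u, H) = u*(-5 + u) (z(u, H) = (-5 + u)*u = u*(-5 + u))
N(-44) + z(n(-14), x(P(4))) = -44 - 14*(-5 - 14) = -44 - 14*(-19) = -44 + 266 = 222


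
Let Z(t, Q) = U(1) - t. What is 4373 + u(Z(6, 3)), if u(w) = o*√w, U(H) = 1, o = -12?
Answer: 4373 - 12*I*√5 ≈ 4373.0 - 26.833*I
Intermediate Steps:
Z(t, Q) = 1 - t
u(w) = -12*√w
4373 + u(Z(6, 3)) = 4373 - 12*√(1 - 1*6) = 4373 - 12*√(1 - 6) = 4373 - 12*I*√5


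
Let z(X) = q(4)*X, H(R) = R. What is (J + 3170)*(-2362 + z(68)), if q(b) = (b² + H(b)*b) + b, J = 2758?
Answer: 509808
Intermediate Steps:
q(b) = b + 2*b² (q(b) = (b² + b*b) + b = (b² + b²) + b = 2*b² + b = b + 2*b²)
z(X) = 36*X (z(X) = (4*(1 + 2*4))*X = (4*(1 + 8))*X = (4*9)*X = 36*X)
(J + 3170)*(-2362 + z(68)) = (2758 + 3170)*(-2362 + 36*68) = 5928*(-2362 + 2448) = 5928*86 = 509808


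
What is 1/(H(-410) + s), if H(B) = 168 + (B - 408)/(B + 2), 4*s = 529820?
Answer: 204/27055501 ≈ 7.5401e-6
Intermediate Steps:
s = 132455 (s = (¼)*529820 = 132455)
H(B) = 168 + (-408 + B)/(2 + B)
1/(H(-410) + s) = 1/((-72 + 169*(-410))/(2 - 410) + 132455) = 1/((-72 - 69290)/(-408) + 132455) = 1/(-1/408*(-69362) + 132455) = 1/(34681/204 + 132455) = 1/(27055501/204) = 204/27055501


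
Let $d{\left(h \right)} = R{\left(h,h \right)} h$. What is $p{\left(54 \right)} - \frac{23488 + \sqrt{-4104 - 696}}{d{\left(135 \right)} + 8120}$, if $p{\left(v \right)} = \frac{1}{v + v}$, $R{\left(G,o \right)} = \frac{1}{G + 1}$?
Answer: $- \frac{343887289}{119281140} - \frac{1088 i \sqrt{3}}{220891} \approx -2.883 - 0.0085312 i$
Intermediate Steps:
$R{\left(G,o \right)} = \frac{1}{1 + G}$
$d{\left(h \right)} = \frac{h}{1 + h}$
$p{\left(v \right)} = \frac{1}{2 v}$
$p{\left(54 \right)} - \frac{23488 + \sqrt{-4104 - 696}}{d{\left(135 \right)} + 8120} = \frac{1}{2 \cdot 54} - \frac{23488 + \sqrt{-4104 - 696}}{\frac{135}{1 + 135} + 8120} = \frac{1}{2} \cdot \frac{1}{54} - \frac{23488 + \sqrt{-4800}}{\frac{135}{136} + 8120} = \frac{1}{108} - \frac{23488 + 40 i \sqrt{3}}{135 \cdot \frac{1}{136} + 8120} = \frac{1}{108} - \frac{23488 + 40 i \sqrt{3}}{\frac{135}{136} + 8120} = \frac{1}{108} - \frac{23488 + 40 i \sqrt{3}}{\frac{1104455}{136}} = \frac{1}{108} - \left(23488 + 40 i \sqrt{3}\right) \frac{136}{1104455} = \frac{1}{108} - \left(\frac{3194368}{1104455} + \frac{1088 i \sqrt{3}}{220891}\right) = - \frac{343887289}{119281140} - \frac{1088 i \sqrt{3}}{220891}$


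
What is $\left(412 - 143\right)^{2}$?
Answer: $72361$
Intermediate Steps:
$\left(412 - 143\right)^{2} = 269^{2} = 72361$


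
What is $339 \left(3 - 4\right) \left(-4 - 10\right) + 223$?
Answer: $4969$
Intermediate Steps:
$339 \left(3 - 4\right) \left(-4 - 10\right) + 223 = 339 \left(\left(-1\right) \left(-14\right)\right) + 223 = 339 \cdot 14 + 223 = 4746 + 223 = 4969$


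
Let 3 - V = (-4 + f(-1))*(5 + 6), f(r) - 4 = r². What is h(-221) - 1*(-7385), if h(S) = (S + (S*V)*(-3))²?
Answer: 30533010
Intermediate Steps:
f(r) = 4 + r²
V = -8 (V = 3 - (-4 + (4 + (-1)²))*(5 + 6) = 3 - (-4 + (4 + 1))*11 = 3 - (-4 + 5)*11 = 3 - 11 = -8)
h(S) = 625*S² (h(S) = (S + (S*(-8))*(-3))² = (S - 8*S*(-3))² = (S + 24*S)² = (25*S)² = 625*S²)
h(-221) - 1*(-7385) = 625*(-221)² - 1*(-7385) = 625*48841 + 7385 = 30525625 + 7385 = 30533010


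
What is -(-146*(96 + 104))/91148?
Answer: 7300/22787 ≈ 0.32036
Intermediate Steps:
-(-146*(96 + 104))/91148 = -(-146*200)/91148 = -(-29200)/91148 = -1*(-7300/22787) = 7300/22787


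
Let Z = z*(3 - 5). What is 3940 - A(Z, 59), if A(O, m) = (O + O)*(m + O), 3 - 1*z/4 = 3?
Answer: 3940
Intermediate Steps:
z = 0 (z = 12 - 4*3 = 12 - 12 = 0)
Z = 0 (Z = 0*(3 - 5) = 0*(-2) = 0)
A(O, m) = 2*O*(O + m) (A(O, m) = (2*O)*(O + m) = 2*O*(O + m))
3940 - A(Z, 59) = 3940 - 2*0*(0 + 59) = 3940 - 2*0*59 = 3940 - 1*0 = 3940 + 0 = 3940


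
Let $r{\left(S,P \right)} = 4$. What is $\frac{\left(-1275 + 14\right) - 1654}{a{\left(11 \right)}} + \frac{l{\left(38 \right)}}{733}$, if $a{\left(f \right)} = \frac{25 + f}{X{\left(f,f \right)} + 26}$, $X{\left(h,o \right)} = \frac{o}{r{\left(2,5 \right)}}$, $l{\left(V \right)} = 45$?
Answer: $- \frac{245713445}{105552} \approx -2327.9$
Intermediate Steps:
$X{\left(h,o \right)} = \frac{o}{4}$
$a{\left(f \right)} = \frac{25 + f}{26 + \frac{f}{4}}$ ($a{\left(f \right)} = \frac{25 + f}{\frac{f}{4} + 26} = \frac{25 + f}{26 + \frac{f}{4}}$)
$\frac{\left(-1275 + 14\right) - 1654}{a{\left(11 \right)}} + \frac{l{\left(38 \right)}}{733} = \frac{\left(-1275 + 14\right) - 1654}{4 \frac{1}{104 + 11} \left(25 + 11\right)} + \frac{45}{733} = \frac{-1261 - 1654}{4 \cdot \frac{1}{115} \cdot 36} + 45 \cdot \frac{1}{733} = - \frac{2915}{4 \cdot \frac{1}{115} \cdot 36} + \frac{45}{733} = - \frac{2915}{\frac{144}{115}} + \frac{45}{733} = \left(-2915\right) \frac{115}{144} + \frac{45}{733} = - \frac{335225}{144} + \frac{45}{733} = - \frac{245713445}{105552}$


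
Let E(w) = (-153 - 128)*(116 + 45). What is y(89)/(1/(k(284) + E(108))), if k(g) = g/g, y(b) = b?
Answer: -4026360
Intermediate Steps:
k(g) = 1
E(w) = -45241 (E(w) = -281*161 = -45241)
y(89)/(1/(k(284) + E(108))) = 89/(1/(1 - 45241)) = 89/(1/(-45240)) = 89/(-1/45240) = 89*(-45240) = -4026360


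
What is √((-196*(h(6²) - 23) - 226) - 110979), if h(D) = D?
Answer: I*√113753 ≈ 337.27*I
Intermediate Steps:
√((-196*(h(6²) - 23) - 226) - 110979) = √((-196*(6² - 23) - 226) - 110979) = √((-196*(36 - 23) - 226) - 110979) = √((-196*13 - 226) - 110979) = √((-2548 - 226) - 110979) = √(-2774 - 110979) = √(-113753) = I*√113753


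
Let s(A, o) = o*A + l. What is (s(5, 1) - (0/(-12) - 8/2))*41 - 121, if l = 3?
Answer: 371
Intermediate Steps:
s(A, o) = 3 + A*o (s(A, o) = o*A + 3 = A*o + 3 = 3 + A*o)
(s(5, 1) - (0/(-12) - 8/2))*41 - 121 = ((3 + 5*1) - (0/(-12) - 8/2))*41 - 121 = ((3 + 5) - (0*(-1/12) - 8*½))*41 - 121 = (8 - (0 - 4))*41 - 121 = (8 - 1*(-4))*41 - 121 = (8 + 4)*41 - 121 = 12*41 - 121 = 492 - 121 = 371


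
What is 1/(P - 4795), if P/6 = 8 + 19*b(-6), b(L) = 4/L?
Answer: -1/4823 ≈ -0.00020734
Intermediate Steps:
P = -28 (P = 6*(8 + 19*(4/(-6))) = 6*(8 + 19*(4*(-⅙))) = 6*(8 + 19*(-⅔)) = 6*(8 - 38/3) = 6*(-14/3) = -28)
1/(P - 4795) = 1/(-28 - 4795) = 1/(-4823) = -1/4823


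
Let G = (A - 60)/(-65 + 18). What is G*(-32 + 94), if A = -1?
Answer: 3782/47 ≈ 80.468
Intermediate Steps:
G = 61/47 (G = (-1 - 60)/(-65 + 18) = -61/(-47) = -61*(-1/47) = 61/47 ≈ 1.2979)
G*(-32 + 94) = 61*(-32 + 94)/47 = (61/47)*62 = 3782/47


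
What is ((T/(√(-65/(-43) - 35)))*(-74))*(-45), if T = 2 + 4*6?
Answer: -1443*I*√430/2 ≈ -14961.0*I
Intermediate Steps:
T = 26 (T = 2 + 24 = 26)
((T/(√(-65/(-43) - 35)))*(-74))*(-45) = ((26/(√(-65/(-43) - 35)))*(-74))*(-45) = ((26/(√(-65*(-1/43) - 35)))*(-74))*(-45) = ((26/(√(65/43 - 35)))*(-74))*(-45) = ((26/(√(-1440/43)))*(-74))*(-45) = ((26/((12*I*√430/43)))*(-74))*(-45) = ((26*(-I*√430/120))*(-74))*(-45) = (-13*I*√430/60*(-74))*(-45) = (481*I*√430/30)*(-45) = -1443*I*√430/2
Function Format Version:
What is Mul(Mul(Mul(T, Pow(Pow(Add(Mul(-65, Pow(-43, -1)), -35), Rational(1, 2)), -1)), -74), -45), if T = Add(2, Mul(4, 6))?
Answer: Mul(Rational(-1443, 2), I, Pow(430, Rational(1, 2))) ≈ Mul(-14961., I)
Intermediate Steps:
T = 26 (T = Add(2, 24) = 26)
Mul(Mul(Mul(T, Pow(Pow(Add(Mul(-65, Pow(-43, -1)), -35), Rational(1, 2)), -1)), -74), -45) = Mul(Mul(Mul(26, Pow(Pow(Add(Mul(-65, Pow(-43, -1)), -35), Rational(1, 2)), -1)), -74), -45) = Mul(Mul(Mul(26, Pow(Pow(Add(Mul(-65, Rational(-1, 43)), -35), Rational(1, 2)), -1)), -74), -45) = Mul(Mul(Mul(26, Pow(Pow(Add(Rational(65, 43), -35), Rational(1, 2)), -1)), -74), -45) = Mul(Mul(Mul(26, Pow(Pow(Rational(-1440, 43), Rational(1, 2)), -1)), -74), -45) = Mul(Mul(Mul(26, Pow(Mul(Rational(12, 43), I, Pow(430, Rational(1, 2))), -1)), -74), -45) = Mul(Mul(Mul(26, Mul(Rational(-1, 120), I, Pow(430, Rational(1, 2)))), -74), -45) = Mul(Mul(Mul(Rational(-13, 60), I, Pow(430, Rational(1, 2))), -74), -45) = Mul(Mul(Rational(481, 30), I, Pow(430, Rational(1, 2))), -45) = Mul(Rational(-1443, 2), I, Pow(430, Rational(1, 2)))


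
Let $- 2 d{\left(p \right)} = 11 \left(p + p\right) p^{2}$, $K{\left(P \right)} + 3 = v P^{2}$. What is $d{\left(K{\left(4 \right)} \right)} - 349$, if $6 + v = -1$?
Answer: $16729276$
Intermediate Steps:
$v = -7$ ($v = -6 - 1 = -7$)
$K{\left(P \right)} = -3 - 7 P^{2}$
$d{\left(p \right)} = - 11 p^{3}$ ($d{\left(p \right)} = - \frac{11 \left(p + p\right) p^{2}}{2} = - \frac{11 \cdot 2 p p^{2}}{2} = - \frac{22 p p^{2}}{2} = - \frac{22 p^{3}}{2} = - 11 p^{3}$)
$d{\left(K{\left(4 \right)} \right)} - 349 = - 11 \left(-3 - 7 \cdot 4^{2}\right)^{3} - 349 = - 11 \left(-3 - 112\right)^{3} - 349 = - 11 \left(-115\right)^{3} - 349 = \left(-11\right) \left(-1520875\right) - 349 = 16729625 - 349 = 16729276$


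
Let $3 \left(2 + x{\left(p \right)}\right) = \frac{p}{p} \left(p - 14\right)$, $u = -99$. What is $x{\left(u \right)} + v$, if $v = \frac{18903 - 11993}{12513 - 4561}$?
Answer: $- \frac{462779}{11928} \approx -38.798$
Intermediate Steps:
$x{\left(p \right)} = - \frac{20}{3} + \frac{p}{3}$ ($x{\left(p \right)} = -2 + \frac{\frac{p}{p} \left(p - 14\right)}{3} = -2 + \frac{1 \left(-14 + p\right)}{3} = -2 + \frac{-14 + p}{3} = -2 + \left(- \frac{14}{3} + \frac{p}{3}\right) = - \frac{20}{3} + \frac{p}{3}$)
$v = \frac{3455}{3976}$ ($v = \frac{6910}{7952} = 6910 \cdot \frac{1}{7952} = \frac{3455}{3976} \approx 0.86896$)
$x{\left(u \right)} + v = \left(- \frac{20}{3} + \frac{1}{3} \left(-99\right)\right) + \frac{3455}{3976} = \left(- \frac{20}{3} - 33\right) + \frac{3455}{3976} = - \frac{119}{3} + \frac{3455}{3976} = - \frac{462779}{11928}$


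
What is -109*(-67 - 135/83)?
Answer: 620864/83 ≈ 7480.3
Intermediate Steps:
-109*(-67 - 135/83) = -109*(-5696/83) = 620864/83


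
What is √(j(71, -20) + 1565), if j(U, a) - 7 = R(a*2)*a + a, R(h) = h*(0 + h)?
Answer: 4*I*√1903 ≈ 174.49*I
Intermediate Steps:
R(h) = h² (R(h) = h*h = h²)
j(U, a) = 7 + a + 4*a³ (j(U, a) = 7 + ((a*2)²*a + a) = 7 + ((2*a)²*a + a) = 7 + ((4*a²)*a + a) = 7 + (4*a³ + a) = 7 + (a + 4*a³) = 7 + a + 4*a³)
√(j(71, -20) + 1565) = √((7 - 20 + 4*(-20)³) + 1565) = √((7 - 20 + 4*(-8000)) + 1565) = √((7 - 20 - 32000) + 1565) = √(-32013 + 1565) = √(-30448) = 4*I*√1903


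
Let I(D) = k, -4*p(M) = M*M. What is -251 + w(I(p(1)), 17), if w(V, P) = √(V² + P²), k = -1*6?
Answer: -251 + 5*√13 ≈ -232.97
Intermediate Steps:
p(M) = -M²/4 (p(M) = -M*M/4 = -M²/4)
k = -6
I(D) = -6
w(V, P) = √(P² + V²)
-251 + w(I(p(1)), 17) = -251 + √(17² + (-6)²) = -251 + √(289 + 36) = -251 + √325 = -251 + 5*√13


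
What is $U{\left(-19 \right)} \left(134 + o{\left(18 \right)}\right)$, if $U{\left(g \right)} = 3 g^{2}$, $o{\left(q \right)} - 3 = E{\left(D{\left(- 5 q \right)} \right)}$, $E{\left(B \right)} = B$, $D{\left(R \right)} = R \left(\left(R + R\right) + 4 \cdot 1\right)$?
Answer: $17303091$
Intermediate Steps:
$D{\left(R \right)} = R \left(4 + 2 R\right)$ ($D{\left(R \right)} = R \left(2 R + 4\right) = R \left(4 + 2 R\right)$)
$o{\left(q \right)} = 3 - 10 q \left(2 - 5 q\right)$ ($o{\left(q \right)} = 3 + 2 \left(- 5 q\right) \left(2 - 5 q\right) = 3 - 10 q \left(2 - 5 q\right)$)
$U{\left(-19 \right)} \left(134 + o{\left(18 \right)}\right) = 3 \left(-19\right)^{2} \left(134 + \left(3 + 10 \cdot 18 \left(-2 + 5 \cdot 18\right)\right)\right) = 3 \cdot 361 \left(134 + \left(3 + 10 \cdot 18 \left(-2 + 90\right)\right)\right) = 1083 \left(134 + \left(3 + 10 \cdot 18 \cdot 88\right)\right) = 1083 \left(134 + \left(3 + 15840\right)\right) = 1083 \left(134 + 15843\right) = 1083 \cdot 15977 = 17303091$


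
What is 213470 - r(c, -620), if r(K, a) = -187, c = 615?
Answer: 213657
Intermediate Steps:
213470 - r(c, -620) = 213470 - 1*(-187) = 213470 + 187 = 213657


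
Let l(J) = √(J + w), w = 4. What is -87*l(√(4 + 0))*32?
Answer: -2784*√6 ≈ -6819.4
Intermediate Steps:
l(J) = √(4 + J) (l(J) = √(J + 4) = √(4 + J))
-87*l(√(4 + 0))*32 = -87*√(4 + √(4 + 0))*32 = -87*√(4 + √4)*32 = -87*√(4 + 2)*32 = -87*√6*32 = -2784*√6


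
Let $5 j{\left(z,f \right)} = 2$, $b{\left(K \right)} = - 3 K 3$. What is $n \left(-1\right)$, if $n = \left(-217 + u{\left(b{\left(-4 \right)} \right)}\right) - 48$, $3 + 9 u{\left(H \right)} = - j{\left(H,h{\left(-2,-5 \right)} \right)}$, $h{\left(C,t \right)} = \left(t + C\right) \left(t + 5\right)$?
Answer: $\frac{11942}{45} \approx 265.38$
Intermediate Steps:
$b{\left(K \right)} = - 9 K$
$h{\left(C,t \right)} = \left(5 + t\right) \left(C + t\right)$ ($h{\left(C,t \right)} = \left(C + t\right) \left(5 + t\right) = \left(5 + t\right) \left(C + t\right)$)
$j{\left(z,f \right)} = \frac{2}{5}$ ($j{\left(z,f \right)} = \frac{1}{5} \cdot 2 = \frac{2}{5}$)
$u{\left(H \right)} = - \frac{17}{45}$ ($u{\left(H \right)} = - \frac{1}{3} + \frac{\left(-1\right) \frac{2}{5}}{9} = - \frac{1}{3} + \frac{1}{9} \left(- \frac{2}{5}\right) = - \frac{1}{3} - \frac{2}{45} = - \frac{17}{45}$)
$n = - \frac{11942}{45}$ ($n = \left(-217 - \frac{17}{45}\right) - 48 = - \frac{9782}{45} - 48 = - \frac{11942}{45} \approx -265.38$)
$n \left(-1\right) = \left(- \frac{11942}{45}\right) \left(-1\right) = \frac{11942}{45}$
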